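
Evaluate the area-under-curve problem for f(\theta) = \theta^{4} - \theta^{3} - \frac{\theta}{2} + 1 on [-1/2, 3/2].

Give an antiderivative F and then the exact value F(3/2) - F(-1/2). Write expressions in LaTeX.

The integrand splits into summands that can be handled one at a time.
F(\theta) = \frac{\theta^{5}}{5} - \frac{\theta^{4}}{4} - \frac{\theta^{2}}{4} + \theta is an antiderivative of f.
Check: d/d\theta[\frac{\theta^{5}}{5} - \frac{\theta^{4}}{4} - \frac{\theta^{2}}{4} + \theta] = \theta^{4} - \theta^{3} - \frac{\theta}{2} + 1 = f(\theta).
F(3/2) = \frac{381}{320}; F(-1/2) = - \frac{187}{320}.
Integral = F(3/2) - F(-1/2) = \frac{71}{40}.

Antiderivative: F(\theta) = \frac{\theta^{5}}{5} - \frac{\theta^{4}}{4} - \frac{\theta^{2}}{4} + \theta; value = \frac{71}{40}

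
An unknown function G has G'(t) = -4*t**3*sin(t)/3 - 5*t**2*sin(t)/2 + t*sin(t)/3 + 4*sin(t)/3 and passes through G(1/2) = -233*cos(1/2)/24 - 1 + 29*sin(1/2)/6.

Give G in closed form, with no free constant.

The integrand splits into summands that can be handled one at a time.
A general antiderivative is 4*t**3*cos(t)/3 - 4*t**2*sin(t) + 5*t**2*cos(t)/2 - 5*t*sin(t) - 25*t*cos(t)/3 + 25*sin(t)/3 - 19*cos(t)/3 + C.
The condition gives C = -233*cos(1/2)/24 - 1 + 29*sin(1/2)/6 - (-233*cos(1/2)/24 + 29*sin(1/2)/6) = -1.
So G(t) = 4*t**3*cos(t)/3 - 4*t**2*sin(t) + 5*t**2*cos(t)/2 - 5*t*sin(t) - 25*t*cos(t)/3 + 25*sin(t)/3 - 19*cos(t)/3 - 1.
Check: d/dt[4*t**3*cos(t)/3 - 4*t**2*sin(t) + 5*t**2*cos(t)/2 - 5*t*sin(t) - 25*t*cos(t)/3 + 25*sin(t)/3 - 19*cos(t)/3 - 1] = -4*t**3*sin(t)/3 - 5*t**2*sin(t)/2 + t*sin(t)/3 + 4*sin(t)/3 = G'(t).

G(t) = 4*t**3*cos(t)/3 - 4*t**2*sin(t) + 5*t**2*cos(t)/2 - 5*t*sin(t) - 25*t*cos(t)/3 + 25*sin(t)/3 - 19*cos(t)/3 - 1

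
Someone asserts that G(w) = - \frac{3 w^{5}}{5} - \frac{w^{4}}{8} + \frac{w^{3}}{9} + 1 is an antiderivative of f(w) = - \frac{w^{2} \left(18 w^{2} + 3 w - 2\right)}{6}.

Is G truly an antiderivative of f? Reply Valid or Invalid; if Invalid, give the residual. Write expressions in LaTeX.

Valid - differentiating G returns exactly f.

d/dw[G] = - 3 w^{4} - \frac{w^{3}}{2} + \frac{w^{2}}{3}
This equals f(w) exactly, so the claim holds.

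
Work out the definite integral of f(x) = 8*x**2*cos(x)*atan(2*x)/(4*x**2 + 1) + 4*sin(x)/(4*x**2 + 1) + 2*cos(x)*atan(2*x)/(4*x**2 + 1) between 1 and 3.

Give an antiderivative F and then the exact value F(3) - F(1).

Antiderivative: F(x) = 2*sin(x)*atan(2*x); value = -2*sin(1)*atan(2) + 2*sin(3)*atan(6)

Recognize the product-rule pattern: f = u'v + uv' with u = 2*atan(2*x), v = sin(x), so integration by parts undoes it.
F(x) = 2*sin(x)*atan(2*x) is an antiderivative of f.
Check: d/dx[2*sin(x)*atan(2*x)] = (8*x**2*cos(x)*atan(2*x) + 4*sin(x) + 2*cos(x)*atan(2*x))/(4*x**2 + 1), which equals f(x).
F(3) = 2*sin(3)*atan(6); F(1) = 2*sin(1)*atan(2).
Integral = F(3) - F(1) = -2*sin(1)*atan(2) + 2*sin(3)*atan(6).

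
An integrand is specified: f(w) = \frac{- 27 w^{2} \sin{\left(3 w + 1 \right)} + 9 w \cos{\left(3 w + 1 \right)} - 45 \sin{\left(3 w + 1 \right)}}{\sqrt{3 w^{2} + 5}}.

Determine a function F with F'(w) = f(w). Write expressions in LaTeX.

An antiderivative is F(w) = 3 \sqrt{3 w^{2} + 5} \cos{\left(3 w + 1 \right)}.

f has the shape u'v + uv' for u = 3 \sqrt{3 w^{2} + 5} and v = \cos{\left(3 w + 1 \right)} — it is the derivative of the product u*v.
Check: d/dw[3 \sqrt{3 w^{2} + 5} \cos{\left(3 w + 1 \right)}] = \frac{- 27 w^{2} \sin{\left(3 w + 1 \right)} + 9 w \cos{\left(3 w + 1 \right)} - 45 \sin{\left(3 w + 1 \right)}}{\sqrt{3 w^{2} + 5}} = f(w).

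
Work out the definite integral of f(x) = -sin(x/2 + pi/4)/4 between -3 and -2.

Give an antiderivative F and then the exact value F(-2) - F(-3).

For F(x) to be correct the identity F'(x) - f(x) = 0 must hold.
F(x) = cos(x/2 + pi/4)/2 is an antiderivative of f.
Check: d/dx[cos(x/2 + pi/4)/2] = -sin(x/2 + pi/4)/4 = f(x).
F(-2) = sin(pi/4 + 1)/2; F(-3) = sin(pi/4 + 3/2)/2.
Integral = F(-2) - F(-3) = -sin(pi/4 + 3/2)/2 + sin(pi/4 + 1)/2.

Antiderivative: F(x) = cos(x/2 + pi/4)/2; value = -sin(pi/4 + 3/2)/2 + sin(pi/4 + 1)/2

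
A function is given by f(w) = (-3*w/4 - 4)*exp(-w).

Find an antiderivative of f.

Recognize the product-rule pattern: f = u'v + uv' with u = 3*w/4 + 19/4, v = exp(-w), so integration by parts undoes it.
Check: d/dw[(3*w + 19)*exp(-w)/4] = (-3*w - 16)*exp(-w)/4, which equals f(w).

An antiderivative is F(w) = (3*w + 19)*exp(-w)/4.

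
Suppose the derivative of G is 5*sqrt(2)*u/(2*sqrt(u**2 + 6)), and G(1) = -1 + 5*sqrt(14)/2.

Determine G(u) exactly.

G(u) = 5*sqrt(u**2/2 + 3) - 1

The substitution w = u**2/2 + 3 works: G'(u) is exactly (dG/dw)*(dw/du) for that inner function.
A general antiderivative is 5*sqrt(u**2/2 + 3) + C.
The condition gives C = -1 + 5*sqrt(14)/2 - (5*sqrt(14)/2) = -1.
So G(u) = 5*sqrt(u**2/2 + 3) - 1.
Check: d/du[5*sqrt(u**2/2 + 3) - 1] = 5*sqrt(2)*u/(2*sqrt(u**2 + 6)) = G'(u).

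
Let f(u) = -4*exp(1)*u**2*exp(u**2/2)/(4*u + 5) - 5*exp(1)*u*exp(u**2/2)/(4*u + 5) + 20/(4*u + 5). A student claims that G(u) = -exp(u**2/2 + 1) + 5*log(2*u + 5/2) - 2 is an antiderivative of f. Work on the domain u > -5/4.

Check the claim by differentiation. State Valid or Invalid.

d/du[G] = (-4*exp(1)*u**2*exp(u**2/2) - 5*exp(1)*u*exp(u**2/2) + 20)/(4*u + 5)
This equals f(u) exactly, so the claim holds.

Valid - the claim checks out under differentiation.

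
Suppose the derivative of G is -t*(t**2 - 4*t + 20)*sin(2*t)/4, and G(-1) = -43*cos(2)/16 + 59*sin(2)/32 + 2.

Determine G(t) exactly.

G(t) = t**3*cos(2*t)/8 - 3*t**2*sin(2*t)/16 - t**2*cos(2*t)/2 + t*sin(2*t)/2 + 37*t*cos(2*t)/16 - 37*sin(2*t)/32 + cos(2*t)/4 + 2

Differentiate the proposed G(t) back; it has to land on the given G'(t).
A general antiderivative is t**3*cos(2*t)/8 - 3*t**2*sin(2*t)/16 - t**2*cos(2*t)/2 + t*sin(2*t)/2 + 37*t*cos(2*t)/16 - 37*sin(2*t)/32 + cos(2*t)/4 + C.
The condition gives C = -43*cos(2)/16 + 59*sin(2)/32 + 2 - (-43*cos(2)/16 + 59*sin(2)/32) = 2.
So G(t) = t**3*cos(2*t)/8 - 3*t**2*sin(2*t)/16 - t**2*cos(2*t)/2 + t*sin(2*t)/2 + 37*t*cos(2*t)/16 - 37*sin(2*t)/32 + cos(2*t)/4 + 2.
Check: d/dt[t**3*cos(2*t)/8 - 3*t**2*sin(2*t)/16 - t**2*cos(2*t)/2 + t*sin(2*t)/2 + 37*t*cos(2*t)/16 - 37*sin(2*t)/32 + cos(2*t)/4 + 2] = -t**3*sin(2*t)/4 + t**2*sin(2*t) - 5*t*sin(2*t), which equals G'(t).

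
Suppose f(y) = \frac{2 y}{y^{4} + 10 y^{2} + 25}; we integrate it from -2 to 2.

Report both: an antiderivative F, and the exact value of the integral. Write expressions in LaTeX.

Antiderivative: F(y) = - \frac{1}{y^{2} + 5}; value = 0

The substitution u = y^{2} + 5 works: f is exactly (dF/du)*(du/dy) for that inner function.
F(y) = - \frac{1}{y^{2} + 5} is an antiderivative of f.
Check: d/dy[- \frac{1}{y^{2} + 5}] = \frac{2 y}{y^{4} + 10 y^{2} + 25} = f(y).
F(2) = - \frac{1}{9}; F(-2) = - \frac{1}{9}.
Integral = F(2) - F(-2) = 0.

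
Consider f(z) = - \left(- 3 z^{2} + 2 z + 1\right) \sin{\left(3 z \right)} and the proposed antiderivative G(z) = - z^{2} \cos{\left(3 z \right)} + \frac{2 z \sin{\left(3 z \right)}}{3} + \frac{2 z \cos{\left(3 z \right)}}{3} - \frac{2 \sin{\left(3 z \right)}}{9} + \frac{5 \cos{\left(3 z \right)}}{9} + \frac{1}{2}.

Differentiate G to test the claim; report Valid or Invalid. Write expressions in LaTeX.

Valid - the claim checks out under differentiation.

d/dz[G] = 3 z^{2} \sin{\left(3 z \right)} - 2 z \sin{\left(3 z \right)} - \sin{\left(3 z \right)}
This equals f(z) exactly, so the claim holds.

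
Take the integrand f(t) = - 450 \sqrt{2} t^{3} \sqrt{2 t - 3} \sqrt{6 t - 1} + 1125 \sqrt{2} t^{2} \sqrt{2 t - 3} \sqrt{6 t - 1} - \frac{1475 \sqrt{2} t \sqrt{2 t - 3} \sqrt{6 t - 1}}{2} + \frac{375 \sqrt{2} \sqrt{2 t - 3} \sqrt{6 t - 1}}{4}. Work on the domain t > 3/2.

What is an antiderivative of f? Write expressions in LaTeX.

An antiderivative is F(t) = \frac{\sqrt{2} \left(- 720 t^{4} \sqrt{2 t - 3} \sqrt{6 t - 1} + 2400 t^{3} \sqrt{2 t - 3} \sqrt{6 t - 1} - 2360 t^{2} \sqrt{2 t - 3} \sqrt{6 t - 1} + 600 t \sqrt{2 t - 3} \sqrt{6 t - 1} - 45 \sqrt{2 t - 3} \sqrt{6 t - 1}\right)}{8}.

f has the shape u'v + uv' for u = - 5 \left(2 t - 3\right)^{\frac{5}{2}} and v = \left(3 t - \frac{1}{2}\right)^{\frac{5}{2}} — it is the derivative of the product u*v.
Check: d/dt[\frac{\sqrt{2} \left(- 720 t^{4} \sqrt{2 t - 3} \sqrt{6 t - 1} + 2400 t^{3} \sqrt{2 t - 3} \sqrt{6 t - 1} - 2360 t^{2} \sqrt{2 t - 3} \sqrt{6 t - 1} + 600 t \sqrt{2 t - 3} \sqrt{6 t - 1} - 45 \sqrt{2 t - 3} \sqrt{6 t - 1}\right)}{8}] = \frac{- 21600 \sqrt{2} t^{5} + 90000 \sqrt{2} t^{4} - 130800 \sqrt{2} t^{3} + 77000 \sqrt{2} t^{2} - 16350 \sqrt{2} t + 1125 \sqrt{2}}{4 \sqrt{2 t - 3} \sqrt{6 t - 1}}, which equals f(t).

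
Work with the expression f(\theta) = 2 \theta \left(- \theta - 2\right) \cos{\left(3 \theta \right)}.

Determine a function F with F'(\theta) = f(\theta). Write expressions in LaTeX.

An antiderivative is F(\theta) = - \frac{2 \theta^{2} \sin{\left(3 \theta \right)}}{3} - \frac{4 \theta \sin{\left(3 \theta \right)}}{3} - \frac{4 \theta \cos{\left(3 \theta \right)}}{9} + \frac{4 \sin{\left(3 \theta \right)}}{27} - \frac{4 \cos{\left(3 \theta \right)}}{9}.

A candidate is checked by its d/d\theta: the result must match f(\theta).
Check: d/d\theta[- \frac{2 \theta^{2} \sin{\left(3 \theta \right)}}{3} - \frac{4 \theta \sin{\left(3 \theta \right)}}{3} - \frac{4 \theta \cos{\left(3 \theta \right)}}{9} + \frac{4 \sin{\left(3 \theta \right)}}{27} - \frac{4 \cos{\left(3 \theta \right)}}{9}] = - 2 \theta^{2} \cos{\left(3 \theta \right)} - 4 \theta \cos{\left(3 \theta \right)}, which equals f(\theta).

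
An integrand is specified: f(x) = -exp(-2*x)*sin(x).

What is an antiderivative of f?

An antiderivative is F(x) = 2*exp(-2*x)*sin(x)/5 + exp(-2*x)*cos(x)/5.

A first test for any F(x): its x-derivative must equal f(x) identically.
Check: d/dx[2*exp(-2*x)*sin(x)/5 + exp(-2*x)*cos(x)/5] = -exp(-2*x)*sin(x) = f(x).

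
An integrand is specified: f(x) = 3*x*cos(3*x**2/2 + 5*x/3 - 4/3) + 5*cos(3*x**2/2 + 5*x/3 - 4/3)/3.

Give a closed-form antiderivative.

f matches the chain-rule pattern g'(h)*h' with inner function h(x) = 3*x**2/2 + 5*x/3 - 4/3; substituting u = h(x) collapses the integral.
Check: d/dx[sin(3*x**2/2 + 5*x/3 - 4/3)] = 3*x*cos(3*x**2/2 + 5*x/3 - 4/3) + 5*cos(3*x**2/2 + 5*x/3 - 4/3)/3 = f(x).

An antiderivative is F(x) = sin(3*x**2/2 + 5*x/3 - 4/3).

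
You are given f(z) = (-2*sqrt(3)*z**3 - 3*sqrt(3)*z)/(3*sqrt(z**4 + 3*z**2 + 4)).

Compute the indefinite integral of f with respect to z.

F(z) = -sqrt(3)*sqrt(z**4 + 3*z**2 + 4)/3 + C

The substitution u = z**4/3 + z**2 + 4/3 works: f is exactly (dF/du)*(du/dz) for that inner function.
Check: d/dz[-sqrt(3)*sqrt(z**4 + 3*z**2 + 4)/3] = (-2*sqrt(3)*z**3 - 3*sqrt(3)*z)/(3*sqrt(z**4 + 3*z**2 + 4)) = f(z).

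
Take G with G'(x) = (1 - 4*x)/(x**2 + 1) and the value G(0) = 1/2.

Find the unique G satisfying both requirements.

A first test for any G(x): its x-derivative must equal the given G'(x).
A general antiderivative is -2*log(x**2 + 1) + atan(x) + C.
The condition gives C = 1/2 - (0) = 1/2.
So G(x) = (-4*log(x**2 + 1) + 2*atan(x) + 1)/2.
Check: d/dx[(-4*log(x**2 + 1) + 2*atan(x) + 1)/2] = (1 - 4*x)/(x**2 + 1) = G'(x).

G(x) = (-4*log(x**2 + 1) + 2*atan(x) + 1)/2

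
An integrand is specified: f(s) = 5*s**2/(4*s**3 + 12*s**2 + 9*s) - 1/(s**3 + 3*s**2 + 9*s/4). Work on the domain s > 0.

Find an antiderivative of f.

An antiderivative is F(s) = (-32*s*log(s) + 122*s*log(s + 3/2) - 48*log(s) + 183*log(s + 3/2) + 87)/(36*(2*s + 3)).

Factor the denominator (s*(2*s + 3)**2) and decompose: f = 61/(18*(2*s + 3)) - 29/(6*(2*s + 3)**2) - 4/(9*s); each piece integrates to a log, atan, or power term.
Check: d/ds[(-32*s*log(s) + 122*s*log(s + 3/2) - 48*log(s) + 183*log(s + 3/2) + 87)/(36*(2*s + 3))] = (5*s**2 - 4)/(4*s**3 + 12*s**2 + 9*s), which equals f(s).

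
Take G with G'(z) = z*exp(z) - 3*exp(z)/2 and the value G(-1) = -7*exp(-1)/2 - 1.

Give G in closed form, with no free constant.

G(z) = z*exp(z) - 5*exp(z)/2 - 1

Recognize the product-rule pattern: G'(z) = u'v + uv' with u = z - 5/2, v = exp(z), so integration by parts undoes it.
A general antiderivative is (2*z - 5)*exp(z)/2 + C.
The condition gives C = -7*exp(-1)/2 - 1 - (-7*exp(-1)/2) = -1.
So G(z) = z*exp(z) - 5*exp(z)/2 - 1.
Check: d/dz[z*exp(z) - 5*exp(z)/2 - 1] = z*exp(z) - 3*exp(z)/2 = G'(z).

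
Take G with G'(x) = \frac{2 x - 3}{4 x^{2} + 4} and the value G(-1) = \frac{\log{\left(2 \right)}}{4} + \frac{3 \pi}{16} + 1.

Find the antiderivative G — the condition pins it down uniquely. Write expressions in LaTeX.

G(x) = - \frac{- \log{\left(x^{2} + 1 \right)} + 3 \operatorname{atan}{\left(x \right)} - 4}{4}

Since d/dx undoes antidifferentiation here, G(x) must give back the stated G'(x).
A general antiderivative is \frac{\log{\left(x^{2} + 1 \right)}}{4} - \frac{3 \operatorname{atan}{\left(x \right)}}{4} + C.
The condition gives C = \frac{\log{\left(2 \right)}}{4} + \frac{3 \pi}{16} + 1 - (\frac{\log{\left(2 \right)}}{4} + \frac{3 \pi}{16}) = 1.
So G(x) = - \frac{- \log{\left(x^{2} + 1 \right)} + 3 \operatorname{atan}{\left(x \right)} - 4}{4}.
Check: d/dx[- \frac{- \log{\left(x^{2} + 1 \right)} + 3 \operatorname{atan}{\left(x \right)} - 4}{4}] = \frac{2 x - 3}{4 x^{2} + 4} = G'(x).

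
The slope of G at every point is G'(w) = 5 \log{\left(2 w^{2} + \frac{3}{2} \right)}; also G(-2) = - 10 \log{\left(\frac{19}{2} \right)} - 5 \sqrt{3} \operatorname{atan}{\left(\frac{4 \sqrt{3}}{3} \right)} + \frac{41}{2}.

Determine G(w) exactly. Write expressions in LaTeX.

G(w) = 5 w \log{\left(2 w^{2} + \frac{3}{2} \right)} - 10 w + 5 \sqrt{3} \operatorname{atan}{\left(\frac{2 \sqrt{3} w}{3} \right)} + \frac{1}{2}

The proposed G(w) is checked by its d/dw: the result must match the given G'(w).
A general antiderivative is 5 w \log{\left(2 w^{2} + \frac{3}{2} \right)} - 10 w + 5 \sqrt{3} \operatorname{atan}{\left(\frac{2 \sqrt{3} w}{3} \right)} + C.
The condition gives C = - 10 \log{\left(\frac{19}{2} \right)} - 5 \sqrt{3} \operatorname{atan}{\left(\frac{4 \sqrt{3}}{3} \right)} + \frac{41}{2} - (- 10 \log{\left(\frac{19}{2} \right)} - 5 \sqrt{3} \operatorname{atan}{\left(\frac{4 \sqrt{3}}{3} \right)} + 20) = \frac{1}{2}.
So G(w) = 5 w \log{\left(2 w^{2} + \frac{3}{2} \right)} - 10 w + 5 \sqrt{3} \operatorname{atan}{\left(\frac{2 \sqrt{3} w}{3} \right)} + \frac{1}{2}.
Check: d/dw[5 w \log{\left(2 w^{2} + \frac{3}{2} \right)} - 10 w + 5 \sqrt{3} \operatorname{atan}{\left(\frac{2 \sqrt{3} w}{3} \right)} + \frac{1}{2}] = 5 \log{\left(2 w^{2} + \frac{3}{2} \right)} = G'(w).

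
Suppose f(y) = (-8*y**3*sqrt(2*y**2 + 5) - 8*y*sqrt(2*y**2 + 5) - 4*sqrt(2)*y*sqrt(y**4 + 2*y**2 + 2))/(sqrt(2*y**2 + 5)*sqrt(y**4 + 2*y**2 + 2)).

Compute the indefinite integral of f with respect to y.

A first test for any F(y): its y-derivative must equal f(y) identically.
Check: d/dy[-4*sqrt(y**2 + 5/2) - 4*sqrt(y**4 + 2*y**2 + 2)] = (-8*y**3*sqrt(2*y**2 + 5) - 8*y*sqrt(2*y**2 + 5) - 4*sqrt(2)*y*sqrt(y**4 + 2*y**2 + 2))/(sqrt(2*y**2 + 5)*sqrt(y**4 + 2*y**2 + 2)) = f(y).

F(y) = -4*sqrt(y**2 + 5/2) - 4*sqrt(y**4 + 2*y**2 + 2) + C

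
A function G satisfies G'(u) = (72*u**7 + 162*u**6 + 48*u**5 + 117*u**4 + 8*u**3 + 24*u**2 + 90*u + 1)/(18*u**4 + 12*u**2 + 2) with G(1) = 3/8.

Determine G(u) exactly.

G(u) = u**4 + 3*u**3 + u/2 - 9/4 - 5/(2*(u**2 + 1/3))

A first test for any G(u): its u-derivative must equal the given G'(u).
A general antiderivative is u**4 + 3*u**3 + u/2 - 5/4 - 5/(2*(u**2 + 1/3)) + C.
The condition gives C = 3/8 - (11/8) = -1.
So G(u) = u**4 + 3*u**3 + u/2 - 9/4 - 5/(2*(u**2 + 1/3)).
Check: d/du[u**4 + 3*u**3 + u/2 - 9/4 - 5/(2*(u**2 + 1/3))] = (72*u**7 + 162*u**6 + 48*u**5 + 117*u**4 + 8*u**3 + 24*u**2 + 90*u + 1)/(18*u**4 + 12*u**2 + 2) = G'(u).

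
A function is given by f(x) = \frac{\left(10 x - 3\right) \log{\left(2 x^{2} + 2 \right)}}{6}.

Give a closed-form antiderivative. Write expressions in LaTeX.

Since d/dx undoes antidifferentiation here, F'(x) = f(x) is required of F(x).
Check: d/dx[\frac{5 x^{2} \log{\left(2 x^{2} + 2 \right)} - 5 x^{2} - 3 x \log{\left(2 x^{2} + 2 \right)} + 6 x + 5 \log{\left(x^{2} + 1 \right)} - 6 \operatorname{atan}{\left(x \right)}}{6}] = \frac{5 x \log{\left(x^{2} + 1 \right)}}{3} + \frac{5 x \log{\left(2 \right)}}{3} - \frac{\log{\left(x^{2} + 1 \right)}}{2} - \frac{\log{\left(2 \right)}}{2}, which equals f(x).

An antiderivative is F(x) = \frac{5 x^{2} \log{\left(2 x^{2} + 2 \right)} - 5 x^{2} - 3 x \log{\left(2 x^{2} + 2 \right)} + 6 x + 5 \log{\left(x^{2} + 1 \right)} - 6 \operatorname{atan}{\left(x \right)}}{6}.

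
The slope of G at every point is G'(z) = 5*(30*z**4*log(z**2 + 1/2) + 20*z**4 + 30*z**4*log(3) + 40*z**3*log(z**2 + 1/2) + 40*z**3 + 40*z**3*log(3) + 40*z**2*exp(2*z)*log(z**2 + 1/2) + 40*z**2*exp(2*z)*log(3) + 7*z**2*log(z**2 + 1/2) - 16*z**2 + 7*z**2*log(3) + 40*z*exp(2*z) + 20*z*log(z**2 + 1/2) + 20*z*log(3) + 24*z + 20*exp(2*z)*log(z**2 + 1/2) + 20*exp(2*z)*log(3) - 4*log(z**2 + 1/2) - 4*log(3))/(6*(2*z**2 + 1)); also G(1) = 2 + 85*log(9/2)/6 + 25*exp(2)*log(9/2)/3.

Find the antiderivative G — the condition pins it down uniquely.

Recognize the product-rule pattern: G'(z) = u'v + uv' with u = 25*z**3/6 + 25*z**2/3 - 10*z/3 + 25*exp(2*z)/3 + 5, v = log(3*z**2 + 3/2), so integration by parts undoes it.
A general antiderivative is 5*(5*z**3/2 + 5*z**2 - 2*z + 5*exp(2*z) + 3)*log(3*z**2 + 3/2)/3 + C.
The condition gives C = 2 + 85*log(9/2)/6 + 25*exp(2)*log(9/2)/3 - (85*log(9/2)/6 + 25*exp(2)*log(9/2)/3) = 2.
So G(z) = 5*(5*z**3/2 + 5*z**2 - 2*z + 5*exp(2*z) + 3)*log(3*z**2 + 3/2)/3 + 2.
Check: d/dz[5*(5*z**3/2 + 5*z**2 - 2*z + 5*exp(2*z) + 3)*log(3*z**2 + 3/2)/3 + 2] = (150*z**4*log(z**2 + 1/2) + 100*z**4 + 150*z**4*log(3) + 200*z**3*log(z**2 + 1/2) + 200*z**3 + 200*z**3*log(3) + 200*z**2*exp(2*z)*log(z**2 + 1/2) + 200*z**2*exp(2*z)*log(3) + 35*z**2*log(z**2 + 1/2) - 80*z**2 + 35*z**2*log(3) + 200*z*exp(2*z) + 100*z*log(z**2 + 1/2) + 100*z*log(3) + 120*z + 100*exp(2*z)*log(z**2 + 1/2) + 100*exp(2*z)*log(3) - 20*log(z**2 + 1/2) - 20*log(3))/(12*z**2 + 6), which equals G'(z).

G(z) = 5*(5*z**3/2 + 5*z**2 - 2*z + 5*exp(2*z) + 3)*log(3*z**2 + 3/2)/3 + 2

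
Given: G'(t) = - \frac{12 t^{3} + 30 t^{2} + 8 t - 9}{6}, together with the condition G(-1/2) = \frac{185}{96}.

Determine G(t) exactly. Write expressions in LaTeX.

G(t) = - \frac{t^{4}}{2} - \frac{5 t^{3}}{3} - \frac{2 t^{2}}{3} + \frac{3 t}{2} + \frac{8}{3}

Whatever form G(t) takes, its d/dt must return the stated G'(t).
A general antiderivative is - \frac{t^{4}}{2} - \frac{5 t^{3}}{3} - \frac{2 t^{2}}{3} + \frac{3 t}{2} + \frac{2}{3} + C.
The condition gives C = \frac{185}{96} - (- \frac{7}{96}) = 2.
So G(t) = - \frac{t^{4}}{2} - \frac{5 t^{3}}{3} - \frac{2 t^{2}}{3} + \frac{3 t}{2} + \frac{8}{3}.
Check: d/dt[- \frac{t^{4}}{2} - \frac{5 t^{3}}{3} - \frac{2 t^{2}}{3} + \frac{3 t}{2} + \frac{8}{3}] = - 2 t^{3} - 5 t^{2} - \frac{4 t}{3} + \frac{3}{2}, which equals G'(t).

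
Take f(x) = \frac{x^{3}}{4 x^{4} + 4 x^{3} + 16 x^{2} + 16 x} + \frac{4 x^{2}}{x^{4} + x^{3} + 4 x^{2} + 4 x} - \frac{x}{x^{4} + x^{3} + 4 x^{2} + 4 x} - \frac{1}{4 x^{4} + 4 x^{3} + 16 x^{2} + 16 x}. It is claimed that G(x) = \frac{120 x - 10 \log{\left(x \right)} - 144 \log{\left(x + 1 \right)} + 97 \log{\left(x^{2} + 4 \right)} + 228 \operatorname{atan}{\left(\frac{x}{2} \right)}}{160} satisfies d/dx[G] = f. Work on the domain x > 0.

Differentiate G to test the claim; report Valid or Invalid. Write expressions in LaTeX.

Invalid: d/dx[G] - f = \frac{3}{4}, which is not 0.

d/dx[G] = \frac{3 x^{4} + 4 x^{3} + 28 x^{2} + 8 x - 1}{4 x^{4} + 4 x^{3} + 16 x^{2} + 16 x}
d/dx[G] - f(x) = \frac{3}{4} != 0.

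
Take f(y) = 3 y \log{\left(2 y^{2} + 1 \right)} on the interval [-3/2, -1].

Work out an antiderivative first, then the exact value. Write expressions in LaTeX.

Antiderivative: F(y) = \frac{3 y^{2} \log{\left(2 y^{2} + 1 \right)}}{2} - \frac{3 y^{2}}{2} + \frac{3 \log{\left(2 y^{2} + 1 \right)}}{4}; value = - \frac{33 \log{\left(\frac{11}{2} \right)}}{8} + \frac{15}{8} + \frac{9 \log{\left(3 \right)}}{4}

Whatever form F(y) takes, F'(y) = f(y) is non-negotiable.
F(y) = \frac{3 y^{2} \log{\left(2 y^{2} + 1 \right)}}{2} - \frac{3 y^{2}}{2} + \frac{3 \log{\left(2 y^{2} + 1 \right)}}{4} is an antiderivative of f.
Check: d/dy[\frac{3 y^{2} \log{\left(2 y^{2} + 1 \right)}}{2} - \frac{3 y^{2}}{2} + \frac{3 \log{\left(2 y^{2} + 1 \right)}}{4}] = 3 y \log{\left(2 y^{2} + 1 \right)} = f(y).
F(-1) = - \frac{3}{2} + \frac{9 \log{\left(3 \right)}}{4}; F(-3/2) = - \frac{27}{8} + \frac{33 \log{\left(\frac{11}{2} \right)}}{8}.
Integral = F(-1) - F(-3/2) = - \frac{33 \log{\left(\frac{11}{2} \right)}}{8} + \frac{15}{8} + \frac{9 \log{\left(3 \right)}}{4}.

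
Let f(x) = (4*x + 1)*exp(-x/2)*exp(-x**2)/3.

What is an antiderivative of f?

An antiderivative is F(x) = -2*exp(-x**2 - x/2)/3.

f matches the chain-rule pattern g'(h)*h' with inner function h(x) = -x**2 - x/2; substituting u = h(x) collapses the integral.
Check: d/dx[-2*exp(-x**2 - x/2)/3] = (4*x + 1)*exp(-x/2)*exp(-x**2)/3 = f(x).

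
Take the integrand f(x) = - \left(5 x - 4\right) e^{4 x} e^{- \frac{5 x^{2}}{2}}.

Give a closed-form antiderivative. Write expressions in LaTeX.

An antiderivative is F(x) = e^{- \frac{5 x^{2}}{2} + 4 x}.

f matches the chain-rule pattern g'(h)*h' with inner function h(x) = - \frac{5 x^{2}}{2} + 4 x; substituting u = h(x) collapses the integral.
Check: d/dx[e^{- \frac{5 x^{2}}{2} + 4 x}] = - 5 x e^{4 x} e^{- \frac{5 x^{2}}{2}} + 4 e^{4 x} e^{- \frac{5 x^{2}}{2}}, which equals f(x).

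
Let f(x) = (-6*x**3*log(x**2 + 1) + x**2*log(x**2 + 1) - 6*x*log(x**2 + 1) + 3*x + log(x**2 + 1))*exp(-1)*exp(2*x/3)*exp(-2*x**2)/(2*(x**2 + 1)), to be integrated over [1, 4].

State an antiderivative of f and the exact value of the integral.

Antiderivative: F(x) = 3*exp(-1)*exp(2*x/3)*exp(-2*x**2)*log(x**2 + 1)/4; value = -3*exp(-7/3)*log(2)/4 + 3*exp(-91/3)*log(17)/4

f has the shape u'v + uv' for u = 3*exp(-2*x**2 + 2*x/3 - 1)/4 and v = log(x**2 + 1) — it is the derivative of the product u*v.
F(x) = 3*exp(-1)*exp(2*x/3)*exp(-2*x**2)*log(x**2 + 1)/4 is an antiderivative of f.
Check: d/dx[3*exp(-1)*exp(2*x/3)*exp(-2*x**2)*log(x**2 + 1)/4] = (-6*x**3*exp(2*x/3)*log(x**2 + 1) + x**2*exp(2*x/3)*log(x**2 + 1) - 6*x*exp(2*x/3)*log(x**2 + 1) + 3*x*exp(2*x/3) + exp(2*x/3)*log(x**2 + 1))/(2*exp(1)*x**2*exp(2*x**2) + 2*exp(1)*exp(2*x**2)), which equals f(x).
F(4) = 3*exp(-91/3)*log(17)/4; F(1) = 3*exp(-7/3)*log(2)/4.
Integral = F(4) - F(1) = -3*exp(-7/3)*log(2)/4 + 3*exp(-91/3)*log(17)/4.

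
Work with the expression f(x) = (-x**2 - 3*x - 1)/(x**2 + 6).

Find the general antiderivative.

A candidate is checked by its d/dx: the result must match f(x).
Check: d/dx[-x - 3*log(x**2 + 6)/2 + 5*sqrt(6)*atan(sqrt(6)*x/6)/6] = (-x**2 - 3*x - 1)/(x**2 + 6) = f(x).

F(x) = -x - 3*log(x**2 + 6)/2 + 5*sqrt(6)*atan(sqrt(6)*x/6)/6 + C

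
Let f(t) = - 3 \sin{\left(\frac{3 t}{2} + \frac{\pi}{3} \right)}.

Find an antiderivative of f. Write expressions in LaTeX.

An antiderivative is F(t) = 2 \cos{\left(\frac{3 t}{2} + \frac{\pi}{3} \right)}.

Differentiate the proposed F(t) back; it has to land on f(t) exactly.
Check: d/dt[2 \cos{\left(\frac{3 t}{2} + \frac{\pi}{3} \right)}] = - 3 \sin{\left(\frac{3 t}{2} + \frac{\pi}{3} \right)} = f(t).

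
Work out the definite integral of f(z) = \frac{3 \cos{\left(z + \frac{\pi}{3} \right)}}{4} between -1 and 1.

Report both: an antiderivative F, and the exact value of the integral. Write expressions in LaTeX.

A first test for any F(z): its z-derivative must equal f(z) identically.
F(z) = \frac{3 \sin{\left(z + \frac{\pi}{3} \right)}}{4} is an antiderivative of f.
Check: d/dz[\frac{3 \sin{\left(z + \frac{\pi}{3} \right)}}{4}] = \frac{3 \cos{\left(z + \frac{\pi}{3} \right)}}{4} = f(z).
F(1) = \frac{3 \sin{\left(1 + \frac{\pi}{3} \right)}}{4}; F(-1) = \frac{3 \cos{\left(\frac{\pi}{6} + 1 \right)}}{4}.
Integral = F(1) - F(-1) = - \frac{3 \cos{\left(\frac{\pi}{6} + 1 \right)}}{4} + \frac{3 \sin{\left(1 + \frac{\pi}{3} \right)}}{4}.

Antiderivative: F(z) = \frac{3 \sin{\left(z + \frac{\pi}{3} \right)}}{4}; value = - \frac{3 \cos{\left(\frac{\pi}{6} + 1 \right)}}{4} + \frac{3 \sin{\left(1 + \frac{\pi}{3} \right)}}{4}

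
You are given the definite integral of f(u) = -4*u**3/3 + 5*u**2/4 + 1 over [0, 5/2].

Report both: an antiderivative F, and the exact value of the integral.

Integrate term by term and add the pieces.
F(u) = -u**4/3 + 5*u**3/12 + u is an antiderivative of f.
Check: d/du[-u**4/3 + 5*u**3/12 + u] = -4*u**3/3 + 5*u**2/4 + 1 = f(u).
F(5/2) = -385/96; F(0) = 0.
Integral = F(5/2) - F(0) = -385/96.

Antiderivative: F(u) = -u**4/3 + 5*u**3/12 + u; value = -385/96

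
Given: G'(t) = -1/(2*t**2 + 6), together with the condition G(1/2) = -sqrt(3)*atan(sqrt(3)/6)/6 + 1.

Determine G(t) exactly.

G(t) = -sqrt(3)*atan(sqrt(3)*t/3)/6 + 1

A first test for any G(t): its t-derivative must equal the given G'(t).
A general antiderivative is -sqrt(3)*atan(sqrt(3)*t/3)/6 + C.
The condition gives C = -sqrt(3)*atan(sqrt(3)/6)/6 + 1 - (-sqrt(3)*atan(sqrt(3)/6)/6) = 1.
So G(t) = -sqrt(3)*atan(sqrt(3)*t/3)/6 + 1.
Check: d/dt[-sqrt(3)*atan(sqrt(3)*t/3)/6 + 1] = -1/(2*t**2 + 6) = G'(t).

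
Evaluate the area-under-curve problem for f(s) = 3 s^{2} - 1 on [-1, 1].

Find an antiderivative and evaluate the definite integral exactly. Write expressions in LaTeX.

A first test for any F(s): its s-derivative must equal f(s) identically.
F(s) = s^{3} - s is an antiderivative of f.
Check: d/ds[s^{3} - s] = 3 s^{2} - 1 = f(s).
F(1) = 0; F(-1) = 0.
Integral = F(1) - F(-1) = 0.

Antiderivative: F(s) = s^{3} - s; value = 0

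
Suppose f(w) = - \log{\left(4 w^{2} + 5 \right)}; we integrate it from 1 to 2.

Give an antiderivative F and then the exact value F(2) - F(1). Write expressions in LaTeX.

Antiderivative: F(w) = - w \log{\left(4 w^{2} + 5 \right)} + 2 w - \sqrt{5} \operatorname{atan}{\left(\frac{2 \sqrt{5} w}{5} \right)}; value = - 2 \log{\left(21 \right)} - \sqrt{5} \operatorname{atan}{\left(\frac{4 \sqrt{5}}{5} \right)} + \sqrt{5} \operatorname{atan}{\left(\frac{2 \sqrt{5}}{5} \right)} + 2 + \log{\left(9 \right)}

A first test for any F(w): its w-derivative must equal f(w) identically.
F(w) = - w \log{\left(4 w^{2} + 5 \right)} + 2 w - \sqrt{5} \operatorname{atan}{\left(\frac{2 \sqrt{5} w}{5} \right)} is an antiderivative of f.
Check: d/dw[- w \log{\left(4 w^{2} + 5 \right)} + 2 w - \sqrt{5} \operatorname{atan}{\left(\frac{2 \sqrt{5} w}{5} \right)}] = - \log{\left(4 w^{2} + 5 \right)} = f(w).
F(2) = - 2 \log{\left(21 \right)} - \sqrt{5} \operatorname{atan}{\left(\frac{4 \sqrt{5}}{5} \right)} + 4; F(1) = - \log{\left(9 \right)} - \sqrt{5} \operatorname{atan}{\left(\frac{2 \sqrt{5}}{5} \right)} + 2.
Integral = F(2) - F(1) = - 2 \log{\left(21 \right)} - \sqrt{5} \operatorname{atan}{\left(\frac{4 \sqrt{5}}{5} \right)} + \sqrt{5} \operatorname{atan}{\left(\frac{2 \sqrt{5}}{5} \right)} + 2 + \log{\left(9 \right)}.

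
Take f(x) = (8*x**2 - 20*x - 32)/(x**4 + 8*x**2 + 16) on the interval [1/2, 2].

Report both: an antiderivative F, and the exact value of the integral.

f has the shape u'v + uv' for u = 1/(x**2/2 + 2) and v = 5 - 4*x — it is the derivative of the product u*v.
F(x) = -4*x/(x**2/2 + 2) + 5/(x**2/2 + 2) is an antiderivative of f.
Check: d/dx[-4*x/(x**2/2 + 2) + 5/(x**2/2 + 2)] = (8*x**2 - 20*x - 32)/(x**4 + 8*x**2 + 16) = f(x).
F(2) = -3/4; F(1/2) = 24/17.
Integral = F(2) - F(1/2) = -147/68.

Antiderivative: F(x) = -4*x/(x**2/2 + 2) + 5/(x**2/2 + 2); value = -147/68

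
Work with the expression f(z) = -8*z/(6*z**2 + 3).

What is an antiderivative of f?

f matches the chain-rule pattern g'(h)*h' with inner function h(z) = z**2 + 1/2; substituting u = h(z) collapses the integral.
Check: d/dz[-2*log(z**2 + 1/2)/3] = -8*z/(6*z**2 + 3) = f(z).

An antiderivative is F(z) = -2*log(z**2 + 1/2)/3.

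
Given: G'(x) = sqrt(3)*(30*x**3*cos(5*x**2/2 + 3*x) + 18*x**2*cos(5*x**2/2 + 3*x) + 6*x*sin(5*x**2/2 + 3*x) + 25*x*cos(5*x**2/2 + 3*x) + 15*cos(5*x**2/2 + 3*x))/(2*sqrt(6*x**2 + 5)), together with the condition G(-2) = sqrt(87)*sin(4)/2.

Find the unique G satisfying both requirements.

Recognize the product-rule pattern: G'(x) = u'v + uv' with u = 3*sqrt(2*x**2 + 5/3)/2, v = sin(5*x**2/2 + 3*x), so integration by parts undoes it.
A general antiderivative is 3*sqrt(2*x**2 + 5/3)*sin(5*x**2/2 + 3*x)/2 + C.
The condition gives C = sqrt(87)*sin(4)/2 - (sqrt(87)*sin(4)/2) = 0.
So G(x) = 3*sqrt(2*x**2 + 5/3)*sin(5*x**2/2 + 3*x)/2.
Check: d/dx[3*sqrt(2*x**2 + 5/3)*sin(5*x**2/2 + 3*x)/2] = sqrt(3)*(90*x**3*cos(5*x**2/2 + 3*x) + 54*x**2*cos(5*x**2/2 + 3*x) + 18*x*sin(5*x**2/2 + 3*x) + 75*x*cos(5*x**2/2 + 3*x) + 45*cos(5*x**2/2 + 3*x))/(6*sqrt(6*x**2 + 5)), which equals G'(x).

G(x) = 3*sqrt(2*x**2 + 5/3)*sin(5*x**2/2 + 3*x)/2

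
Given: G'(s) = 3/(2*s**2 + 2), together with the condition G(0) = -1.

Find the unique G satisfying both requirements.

G(s) = (3*atan(s) - 2)/2

Differentiate the proposed G(s) back; it has to land on the given G'(s).
A general antiderivative is 3*atan(s)/2 + C.
The condition gives C = -1 - (0) = -1.
So G(s) = (3*atan(s) - 2)/2.
Check: d/ds[(3*atan(s) - 2)/2] = 3/(2*s**2 + 2) = G'(s).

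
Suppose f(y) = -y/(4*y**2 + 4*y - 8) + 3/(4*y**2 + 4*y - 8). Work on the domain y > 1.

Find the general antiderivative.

The denominator factors as 4*(y - 1)*(y + 2); partial fractions split f into directly integrable pieces: -5/(12*(y + 2)) + 1/(6*(y - 1)).
Check: d/dy[log(y - 1)/6 - 5*log(y + 2)/12] = (3 - y)/(4*y**2 + 4*y - 8), which equals f(y).

F(y) = log(y - 1)/6 - 5*log(y + 2)/12 + C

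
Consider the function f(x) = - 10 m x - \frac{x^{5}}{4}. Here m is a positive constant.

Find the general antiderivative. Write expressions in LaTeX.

F(x) = - 5 m x^{2} - \frac{x^{6}}{24} + C

Integrate term by term and add the pieces.
Check: d/dx[- 5 m x^{2} - \frac{x^{6}}{24}] = - 10 m x - \frac{x^{5}}{4} = f(x).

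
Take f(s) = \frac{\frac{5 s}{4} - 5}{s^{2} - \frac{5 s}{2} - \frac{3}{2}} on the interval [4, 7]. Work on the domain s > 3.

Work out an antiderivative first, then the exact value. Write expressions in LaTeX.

Antiderivative: F(s) = \frac{5 \left(- 2 \log{\left(s - 3 \right)} + 9 \log{\left(s + \frac{1}{2} \right)}\right)}{28}; value = - \frac{45 \log{\left(\frac{9}{2} \right)}}{28} - \frac{5 \log{\left(4 \right)}}{14} + \frac{45 \log{\left(\frac{15}{2} \right)}}{28}

The denominator factors as 2 \left(s - 3\right) \left(2 s + 1\right); partial fractions split f into directly integrable pieces: \frac{45}{14 \left(2 s + 1\right)} - \frac{5}{14 \left(s - 3\right)}.
F(s) = \frac{5 \left(- 2 \log{\left(s - 3 \right)} + 9 \log{\left(s + \frac{1}{2} \right)}\right)}{28} is an antiderivative of f.
Check: d/ds[\frac{5 \left(- 2 \log{\left(s - 3 \right)} + 9 \log{\left(s + \frac{1}{2} \right)}\right)}{28}] = \frac{5 s - 20}{4 s^{2} - 10 s - 6}, which equals f(s).
F(7) = - \frac{5 \log{\left(4 \right)}}{14} + \frac{45 \log{\left(\frac{15}{2} \right)}}{28}; F(4) = \frac{45 \log{\left(\frac{9}{2} \right)}}{28}.
Integral = F(7) - F(4) = - \frac{45 \log{\left(\frac{9}{2} \right)}}{28} - \frac{5 \log{\left(4 \right)}}{14} + \frac{45 \log{\left(\frac{15}{2} \right)}}{28}.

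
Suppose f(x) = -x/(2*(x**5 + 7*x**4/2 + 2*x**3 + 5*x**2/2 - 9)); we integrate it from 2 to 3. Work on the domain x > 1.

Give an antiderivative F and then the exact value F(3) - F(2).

The denominator factors as (x - 1)*(x + 3)*(2*x + 3)*(x**2 + 2); partial fractions split f into directly integrable pieces: (23*x + 8)/(561*(x**2 + 2)) - 8/(85*(2*x + 3)) + 1/(44*(x + 3)) - 1/(60*(x - 1)).
F(x) = -log(x - 1)/60 - 4*log(x + 3/2)/85 + log(x + 3)/44 + 23*log(x**2 + 2)/1122 + 4*sqrt(2)*atan(sqrt(2)*x/2)/561 is an antiderivative of f.
Check: d/dx[-log(x - 1)/60 - 4*log(x + 3/2)/85 + log(x + 3)/44 + 23*log(x**2 + 2)/1122 + 4*sqrt(2)*atan(sqrt(2)*x/2)/561] = -x/(2*x**5 + 7*x**4 + 4*x**3 + 5*x**2 - 18), which equals f(x).
F(3) = -4*log(9/2)/85 - log(2)/60 + 4*sqrt(2)*atan(3*sqrt(2)/2)/561 + log(6)/44 + 23*log(11)/1122; F(2) = -4*log(7/2)/85 + 4*sqrt(2)*atan(sqrt(2))/561 + log(5)/44 + 23*log(6)/1122.
Integral = F(3) - F(2) = -4*log(9/2)/85 - log(5)/44 - log(2)/60 - 4*sqrt(2)*atan(sqrt(2))/561 + 5*log(6)/2244 + 4*sqrt(2)*atan(3*sqrt(2)/2)/561 + 23*log(11)/1122 + 4*log(7/2)/85.

Antiderivative: F(x) = -log(x - 1)/60 - 4*log(x + 3/2)/85 + log(x + 3)/44 + 23*log(x**2 + 2)/1122 + 4*sqrt(2)*atan(sqrt(2)*x/2)/561; value = -4*log(9/2)/85 - log(5)/44 - log(2)/60 - 4*sqrt(2)*atan(sqrt(2))/561 + 5*log(6)/2244 + 4*sqrt(2)*atan(3*sqrt(2)/2)/561 + 23*log(11)/1122 + 4*log(7/2)/85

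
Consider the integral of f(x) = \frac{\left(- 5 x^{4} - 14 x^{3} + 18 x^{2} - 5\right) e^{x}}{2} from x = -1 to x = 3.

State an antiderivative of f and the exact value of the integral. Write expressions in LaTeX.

Recognize the product-rule pattern: f = u'v + uv' with u = - \frac{5 x^{4}}{2} + 3 x^{3} - \frac{5}{2}, v = e^{x}, so integration by parts undoes it.
F(x) = - \frac{5 x^{4} e^{x}}{2} + 3 x^{3} e^{x} - \frac{5 e^{x}}{2} is an antiderivative of f.
Check: d/dx[- \frac{5 x^{4} e^{x}}{2} + 3 x^{3} e^{x} - \frac{5 e^{x}}{2}] = - \frac{5 x^{4} e^{x}}{2} - 7 x^{3} e^{x} + 9 x^{2} e^{x} - \frac{5 e^{x}}{2}, which equals f(x).
F(3) = - 124 e^{3}; F(-1) = - \frac{8}{e}.
Integral = F(3) - F(-1) = - 124 e^{3} + \frac{8}{e}.

Antiderivative: F(x) = - \frac{5 x^{4} e^{x}}{2} + 3 x^{3} e^{x} - \frac{5 e^{x}}{2}; value = - 124 e^{3} + \frac{8}{e}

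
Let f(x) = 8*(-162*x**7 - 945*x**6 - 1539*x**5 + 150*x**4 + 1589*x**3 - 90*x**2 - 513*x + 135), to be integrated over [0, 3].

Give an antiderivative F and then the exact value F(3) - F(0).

f matches the chain-rule pattern g'(h)*h' with inner function h(x) = 3*x**2 + 5*x - 3; substituting u = h(x) collapses the integral.
F(x) = -2*(3*x**2 + 5*x - 3)**4 is an antiderivative of f.
Check: d/dx[-2*(3*x**2 + 5*x - 3)**4] = -1296*x**7 - 7560*x**6 - 12312*x**5 + 1200*x**4 + 12712*x**3 - 720*x**2 - 4104*x + 1080, which equals f(x).
F(3) = -4626882; F(0) = -162.
Integral = F(3) - F(0) = -4626720.

Antiderivative: F(x) = -2*(3*x**2 + 5*x - 3)**4; value = -4626720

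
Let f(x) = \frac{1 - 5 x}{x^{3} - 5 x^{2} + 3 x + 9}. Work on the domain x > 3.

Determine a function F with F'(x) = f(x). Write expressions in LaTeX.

An antiderivative is F(x) = - \frac{3 \log{\left(x - 3 \right)}}{8} + \frac{3 \log{\left(x + 1 \right)}}{8} + \frac{7}{2 x - 6}.

Factor the denominator (\left(x - 3\right)^{2} \left(x + 1\right)) and decompose: f = \frac{3}{8 \left(x + 1\right)} - \frac{3}{8 \left(x - 3\right)} - \frac{7}{2 \left(x - 3\right)^{2}}; each piece integrates to a log, atan, or power term.
Check: d/dx[- \frac{3 \log{\left(x - 3 \right)}}{8} + \frac{3 \log{\left(x + 1 \right)}}{8} + \frac{7}{2 x - 6}] = \frac{1 - 5 x}{x^{3} - 5 x^{2} + 3 x + 9} = f(x).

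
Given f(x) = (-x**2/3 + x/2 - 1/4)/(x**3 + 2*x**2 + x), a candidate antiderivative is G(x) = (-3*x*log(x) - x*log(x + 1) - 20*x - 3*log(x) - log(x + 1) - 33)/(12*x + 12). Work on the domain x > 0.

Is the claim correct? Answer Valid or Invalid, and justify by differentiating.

d/dx[G] = (-4*x**2 + 6*x - 3)/(12*x**3 + 24*x**2 + 12*x)
This equals f(x) exactly, so the claim holds.

Valid - the claim checks out under differentiation.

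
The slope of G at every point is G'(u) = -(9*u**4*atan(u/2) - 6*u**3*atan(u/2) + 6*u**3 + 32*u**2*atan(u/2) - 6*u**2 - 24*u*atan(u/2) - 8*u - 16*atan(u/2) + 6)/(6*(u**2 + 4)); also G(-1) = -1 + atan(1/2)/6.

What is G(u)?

G'(u) has the shape v'r + vr' for v = -u**3/2 + u**2/2 + 2*u/3 - 1/2 and r = atan(u/2) — it is the derivative of the product v*r.
A general antiderivative is -(u**3 - u**2 - 4*u/3 + 1)*atan(u/2)/2 + C.
The condition gives C = -1 + atan(1/2)/6 - (atan(1/2)/6) = -1.
So G(u) = -(u**3 - u**2 - 4*u/3 + 1)*atan(u/2)/2 - 1.
Check: d/du[-(u**3 - u**2 - 4*u/3 + 1)*atan(u/2)/2 - 1] = (-9*u**4*atan(u/2) + 6*u**3*atan(u/2) - 6*u**3 - 32*u**2*atan(u/2) + 6*u**2 + 24*u*atan(u/2) + 8*u + 16*atan(u/2) - 6)/(6*u**2 + 24), which equals G'(u).

G(u) = -(u**3 - u**2 - 4*u/3 + 1)*atan(u/2)/2 - 1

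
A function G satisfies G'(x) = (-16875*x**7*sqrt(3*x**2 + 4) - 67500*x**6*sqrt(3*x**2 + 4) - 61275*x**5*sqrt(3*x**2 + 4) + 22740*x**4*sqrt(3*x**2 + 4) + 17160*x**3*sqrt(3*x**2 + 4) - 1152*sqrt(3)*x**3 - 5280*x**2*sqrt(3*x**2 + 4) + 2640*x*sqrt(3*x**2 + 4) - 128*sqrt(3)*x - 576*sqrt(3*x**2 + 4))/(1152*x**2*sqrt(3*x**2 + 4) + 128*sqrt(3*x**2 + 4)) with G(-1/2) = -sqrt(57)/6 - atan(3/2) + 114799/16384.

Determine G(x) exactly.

G(x) = sqrt(3)*(-625*sqrt(3)*x**6 - 3000*sqrt(3)*x**5 - 3300*sqrt(3)*x**4 + 2240*sqrt(3)*x**3 + 2640*sqrt(3)*x**2 - 1920*sqrt(3)*x - 256*sqrt(3*x**2 + 4) + 256*sqrt(3)*atan(3*x) + 576*sqrt(3))/768

Recover the given G'(x) by differentiating a candidate G(x); any mismatch rules it out.
A general antiderivative is -sqrt(x**2 + 4/3) - 5*(5*x**2/4 + 2*x - 1)**3/4 + atan(3*x) + C.
The condition gives C = -sqrt(57)/6 - atan(3/2) + 114799/16384 - (-sqrt(57)/6 - atan(3/2) + 98415/16384) = 1.
So G(x) = sqrt(3)*(-625*sqrt(3)*x**6 - 3000*sqrt(3)*x**5 - 3300*sqrt(3)*x**4 + 2240*sqrt(3)*x**3 + 2640*sqrt(3)*x**2 - 1920*sqrt(3)*x - 256*sqrt(3*x**2 + 4) + 256*sqrt(3)*atan(3*x) + 576*sqrt(3))/768.
Check: d/dx[sqrt(3)*(-625*sqrt(3)*x**6 - 3000*sqrt(3)*x**5 - 3300*sqrt(3)*x**4 + 2240*sqrt(3)*x**3 + 2640*sqrt(3)*x**2 - 1920*sqrt(3)*x - 256*sqrt(3*x**2 + 4) + 256*sqrt(3)*atan(3*x) + 576*sqrt(3))/768] = (-16875*x**7*sqrt(3*x**2 + 4) - 67500*x**6*sqrt(3*x**2 + 4) - 61275*x**5*sqrt(3*x**2 + 4) + 22740*x**4*sqrt(3*x**2 + 4) + 17160*x**3*sqrt(3*x**2 + 4) - 1152*sqrt(3)*x**3 - 5280*x**2*sqrt(3*x**2 + 4) + 2640*x*sqrt(3*x**2 + 4) - 128*sqrt(3)*x - 576*sqrt(3*x**2 + 4))/(1152*x**2*sqrt(3*x**2 + 4) + 128*sqrt(3*x**2 + 4)) = G'(x).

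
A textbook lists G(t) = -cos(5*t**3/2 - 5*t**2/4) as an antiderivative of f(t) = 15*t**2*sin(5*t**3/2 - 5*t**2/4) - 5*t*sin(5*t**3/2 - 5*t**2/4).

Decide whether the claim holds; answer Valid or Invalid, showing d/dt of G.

d/dt[G] = 15*t**2*sin(5*t**3/2 - 5*t**2/4)/2 - 5*t*sin(5*t**3/2 - 5*t**2/4)/2
d/dt[G] - f(t) = -15*t**2*sin(5*t**3/2 - 5*t**2/4)/2 + 5*t*sin(5*t**3/2 - 5*t**2/4)/2 != 0.

Invalid: d/dt[G] - f = -15*t**2*sin(5*t**3/2 - 5*t**2/4)/2 + 5*t*sin(5*t**3/2 - 5*t**2/4)/2, which is not 0.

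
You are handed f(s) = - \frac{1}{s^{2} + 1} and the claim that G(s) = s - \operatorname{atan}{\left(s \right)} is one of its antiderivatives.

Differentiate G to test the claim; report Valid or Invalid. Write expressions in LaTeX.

Invalid: d/ds[G] - f = 1, which is not 0.

d/ds[G] = \frac{s^{2}}{s^{2} + 1}
d/ds[G] - f(s) = 1 != 0.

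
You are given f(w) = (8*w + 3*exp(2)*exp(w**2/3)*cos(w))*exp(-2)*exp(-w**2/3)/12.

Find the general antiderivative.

F(w) = (exp(2)*exp(w**2/3)*sin(w) - 4)*exp(-2)*exp(-w**2/3)/4 + C

Recover f(w) by differentiating a candidate F(w); any mismatch rules it out.
Check: d/dw[(exp(2)*exp(w**2/3)*sin(w) - 4)*exp(-2)*exp(-w**2/3)/4] = (8*w + 3*exp(2)*exp(w**2/3)*cos(w))*exp(-2)*exp(-w**2/3)/12 = f(w).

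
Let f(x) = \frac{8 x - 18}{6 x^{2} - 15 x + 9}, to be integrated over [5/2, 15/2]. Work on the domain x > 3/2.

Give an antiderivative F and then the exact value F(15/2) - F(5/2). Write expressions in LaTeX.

The denominator factors as 3 \left(x - 1\right) \left(2 x - 3\right); partial fractions split f into directly integrable pieces: - \frac{4}{2 x - 3} + \frac{10}{3 \left(x - 1\right)}.
F(x) = \frac{2 \left(- 3 \log{\left(x - \frac{3}{2} \right)} + 5 \log{\left(x - 1 \right)}\right)}{3} is an antiderivative of f.
Check: d/dx[\frac{2 \left(- 3 \log{\left(x - \frac{3}{2} \right)} + 5 \log{\left(x - 1 \right)}\right)}{3}] = \frac{8 x - 18}{6 x^{2} - 15 x + 9} = f(x).
F(15/2) = - 2 \log{\left(6 \right)} + \frac{10 \log{\left(\frac{13}{2} \right)}}{3}; F(5/2) = \frac{10 \log{\left(\frac{3}{2} \right)}}{3}.
Integral = F(15/2) - F(5/2) = - 2 \log{\left(6 \right)} - \frac{10 \log{\left(\frac{3}{2} \right)}}{3} + \frac{10 \log{\left(\frac{13}{2} \right)}}{3}.

Antiderivative: F(x) = \frac{2 \left(- 3 \log{\left(x - \frac{3}{2} \right)} + 5 \log{\left(x - 1 \right)}\right)}{3}; value = - 2 \log{\left(6 \right)} - \frac{10 \log{\left(\frac{3}{2} \right)}}{3} + \frac{10 \log{\left(\frac{13}{2} \right)}}{3}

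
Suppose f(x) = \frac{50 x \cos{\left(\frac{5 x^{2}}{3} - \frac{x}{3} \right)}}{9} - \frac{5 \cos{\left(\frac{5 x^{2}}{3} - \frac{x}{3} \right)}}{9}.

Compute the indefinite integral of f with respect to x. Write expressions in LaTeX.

F(x) = \frac{5 \sin{\left(\frac{5 x^{2}}{3} - \frac{x}{3} \right)}}{3} + C

f matches the chain-rule pattern g'(h)*h' with inner function h(x) = \frac{5 x^{2}}{3} - \frac{x}{3}; substituting u = h(x) collapses the integral.
Check: d/dx[\frac{5 \sin{\left(\frac{5 x^{2}}{3} - \frac{x}{3} \right)}}{3}] = \frac{50 x \cos{\left(\frac{5 x^{2}}{3} - \frac{x}{3} \right)}}{9} - \frac{5 \cos{\left(\frac{5 x^{2}}{3} - \frac{x}{3} \right)}}{9} = f(x).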